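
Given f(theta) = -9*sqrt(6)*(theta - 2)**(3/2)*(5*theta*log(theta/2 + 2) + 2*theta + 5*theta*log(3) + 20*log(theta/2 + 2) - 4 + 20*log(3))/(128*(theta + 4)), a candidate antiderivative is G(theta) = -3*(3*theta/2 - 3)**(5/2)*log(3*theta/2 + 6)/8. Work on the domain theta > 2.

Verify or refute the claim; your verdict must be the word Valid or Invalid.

d/dtheta[G] = (-135*sqrt(3)*theta**2*sqrt(theta - 2)*log(theta/2 + 2) - 135*sqrt(3)*theta**2*sqrt(theta - 2)*log(3) - 54*sqrt(3)*theta**2*sqrt(theta - 2) - 270*sqrt(3)*theta*sqrt(theta - 2)*log(theta/2 + 2) - 270*sqrt(3)*theta*sqrt(theta - 2)*log(3) + 216*sqrt(3)*theta*sqrt(theta - 2) + 1080*sqrt(3)*sqrt(theta - 2)*log(theta/2 + 2) - 216*sqrt(3)*sqrt(theta - 2) + 1080*sqrt(3)*sqrt(theta - 2)*log(3))/(64*sqrt(2)*theta + 256*sqrt(2))
d/dtheta[G] - f(theta) = (-45*sqrt(6)*theta**2*sqrt(theta - 2)*log(theta/2 + 2) - 45*sqrt(6)*theta**2*sqrt(theta - 2)*log(3) - 18*sqrt(6)*theta**2*sqrt(theta - 2) - 90*sqrt(6)*theta*sqrt(theta - 2)*log(theta/2 + 2) - 90*sqrt(6)*theta*sqrt(theta - 2)*log(3) + 72*sqrt(6)*theta*sqrt(theta - 2) + 360*sqrt(6)*sqrt(theta - 2)*log(theta/2 + 2) - 72*sqrt(6)*sqrt(theta - 2) + 360*sqrt(6)*sqrt(theta - 2)*log(3))/(64*theta + 256) != 0.

Invalid: d/dtheta[G] - f = (-45*sqrt(6)*theta**2*sqrt(theta - 2)*log(theta/2 + 2) - 45*sqrt(6)*theta**2*sqrt(theta - 2)*log(3) - 18*sqrt(6)*theta**2*sqrt(theta - 2) - 90*sqrt(6)*theta*sqrt(theta - 2)*log(theta/2 + 2) - 90*sqrt(6)*theta*sqrt(theta - 2)*log(3) + 72*sqrt(6)*theta*sqrt(theta - 2) + 360*sqrt(6)*sqrt(theta - 2)*log(theta/2 + 2) - 72*sqrt(6)*sqrt(theta - 2) + 360*sqrt(6)*sqrt(theta - 2)*log(3))/(64*theta + 256), which is not 0.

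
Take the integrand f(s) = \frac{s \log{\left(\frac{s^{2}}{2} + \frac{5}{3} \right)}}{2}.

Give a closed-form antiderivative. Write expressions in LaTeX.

An antiderivative is F(s) = \frac{s^{2} \log{\left(3 s^{2} + 10 \right)}}{4} - \frac{s^{2} \log{\left(6 \right)}}{4} - \frac{s^{2}}{4} + \frac{5 \log{\left(3 s^{2} + 10 \right)}}{6}.

Recover f(s) by differentiating a candidate F(s); any mismatch rules it out.
Check: d/ds[\frac{s^{2} \log{\left(3 s^{2} + 10 \right)}}{4} - \frac{s^{2} \log{\left(6 \right)}}{4} - \frac{s^{2}}{4} + \frac{5 \log{\left(3 s^{2} + 10 \right)}}{6}] = \frac{s \log{\left(3 s^{2} + 10 \right)}}{2} - \frac{s \log{\left(6 \right)}}{2}, which equals f(s).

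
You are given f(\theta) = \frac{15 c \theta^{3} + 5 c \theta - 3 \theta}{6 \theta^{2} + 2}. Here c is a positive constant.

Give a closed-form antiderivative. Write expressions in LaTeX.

An antiderivative is F(\theta) = \frac{5 c \theta^{2}}{4} - \frac{\log{\left(\theta^{2} + \frac{1}{3} \right)}}{4}.

A first test for any F(\theta): its \theta-derivative must equal f(\theta) identically.
Check: d/d\theta[\frac{5 c \theta^{2}}{4} - \frac{\log{\left(\theta^{2} + \frac{1}{3} \right)}}{4}] = \frac{15 c \theta^{3} + 5 c \theta - 3 \theta}{6 \theta^{2} + 2} = f(\theta).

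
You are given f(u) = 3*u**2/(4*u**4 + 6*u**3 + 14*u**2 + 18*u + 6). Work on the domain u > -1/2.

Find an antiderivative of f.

The denominator factors as 2*(u + 1)*(2*u + 1)*(u**2 + 3); partial fractions split f into directly integrable pieces: 9*(3*u + 5)/(104*(u**2 + 3)) + 3/(13*(2*u + 1)) - 3/(8*(u + 1)).
Check: d/du[3*log(u + 1/2)/26 - 3*log(u + 1)/8 + 27*log(u**2 + 3)/208 + 15*sqrt(3)*atan(sqrt(3)*u/3)/104] = 3*u**2/(4*u**4 + 6*u**3 + 14*u**2 + 18*u + 6) = f(u).

An antiderivative is F(u) = 3*log(u + 1/2)/26 - 3*log(u + 1)/8 + 27*log(u**2 + 3)/208 + 15*sqrt(3)*atan(sqrt(3)*u/3)/104.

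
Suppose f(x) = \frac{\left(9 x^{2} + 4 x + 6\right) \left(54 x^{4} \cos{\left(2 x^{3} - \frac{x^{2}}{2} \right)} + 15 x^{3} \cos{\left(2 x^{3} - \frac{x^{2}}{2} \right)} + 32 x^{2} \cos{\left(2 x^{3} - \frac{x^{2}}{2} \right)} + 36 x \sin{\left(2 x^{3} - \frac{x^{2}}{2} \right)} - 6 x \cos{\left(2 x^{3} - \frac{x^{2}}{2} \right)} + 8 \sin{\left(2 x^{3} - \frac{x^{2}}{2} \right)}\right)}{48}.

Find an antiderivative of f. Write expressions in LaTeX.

An antiderivative is F(x) = \frac{\left(9 x^{2} + 4 x + 6\right)^{2} \sin{\left(2 x^{3} - \frac{x^{2}}{2} \right)}}{48}.

f has the shape u'v + uv' for u = 3 \left(\frac{3 x^{2}}{4} + \frac{x}{3} + \frac{1}{2}\right)^{2} and v = \sin{\left(2 x^{3} - \frac{x^{2}}{2} \right)} — it is the derivative of the product u*v.
Check: d/dx[\frac{\left(9 x^{2} + 4 x + 6\right)^{2} \sin{\left(2 x^{3} - \frac{x^{2}}{2} \right)}}{48}] = \frac{81 x^{6} \cos{\left(2 x^{3} - \frac{x^{2}}{2} \right)}}{8} + \frac{117 x^{5} \cos{\left(2 x^{3} - \frac{x^{2}}{2} \right)}}{16} + 14 x^{4} \cos{\left(2 x^{3} - \frac{x^{2}}{2} \right)} + \frac{27 x^{3} \sin{\left(2 x^{3} - \frac{x^{2}}{2} \right)}}{4} + \frac{41 x^{3} \cos{\left(2 x^{3} - \frac{x^{2}}{2} \right)}}{12} + \frac{9 x^{2} \sin{\left(2 x^{3} - \frac{x^{2}}{2} \right)}}{2} + \frac{7 x^{2} \cos{\left(2 x^{3} - \frac{x^{2}}{2} \right)}}{2} + \frac{31 x \sin{\left(2 x^{3} - \frac{x^{2}}{2} \right)}}{6} - \frac{3 x \cos{\left(2 x^{3} - \frac{x^{2}}{2} \right)}}{4} + \sin{\left(2 x^{3} - \frac{x^{2}}{2} \right)}, which equals f(x).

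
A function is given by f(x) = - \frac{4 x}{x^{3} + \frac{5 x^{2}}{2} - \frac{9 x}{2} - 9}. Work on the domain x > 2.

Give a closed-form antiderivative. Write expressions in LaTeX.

The denominator factors as \left(x - 2\right) \left(x + 3\right) \left(2 x + 3\right); partial fractions split f into directly integrable pieces: - \frac{16}{7 \left(2 x + 3\right)} + \frac{8}{5 \left(x + 3\right)} - \frac{16}{35 \left(x - 2\right)}.
Check: d/dx[- \frac{16 \log{\left(x - 2 \right)}}{35} - \frac{8 \log{\left(x + \frac{3}{2} \right)}}{7} + \frac{8 \log{\left(x + 3 \right)}}{5}] = - \frac{8 x}{2 x^{3} + 5 x^{2} - 9 x - 18}, which equals f(x).

An antiderivative is F(x) = - \frac{16 \log{\left(x - 2 \right)}}{35} - \frac{8 \log{\left(x + \frac{3}{2} \right)}}{7} + \frac{8 \log{\left(x + 3 \right)}}{5}.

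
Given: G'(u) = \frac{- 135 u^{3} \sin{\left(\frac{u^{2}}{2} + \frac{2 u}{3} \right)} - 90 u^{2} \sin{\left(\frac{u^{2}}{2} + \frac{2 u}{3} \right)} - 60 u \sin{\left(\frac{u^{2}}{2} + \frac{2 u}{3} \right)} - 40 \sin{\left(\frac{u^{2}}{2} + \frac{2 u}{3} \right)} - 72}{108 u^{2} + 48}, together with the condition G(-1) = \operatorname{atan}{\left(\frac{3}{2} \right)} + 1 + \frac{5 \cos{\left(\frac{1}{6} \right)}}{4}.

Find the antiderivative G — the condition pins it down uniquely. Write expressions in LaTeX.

Whatever form G(u) takes, its d/du must return the stated G'(u).
A general antiderivative is \frac{5 \cos{\left(\frac{u^{2}}{2} + \frac{2 u}{3} \right)}}{4} - \operatorname{atan}{\left(\frac{3 u}{2} \right)} + C.
The condition gives C = \operatorname{atan}{\left(\frac{3}{2} \right)} + 1 + \frac{5 \cos{\left(\frac{1}{6} \right)}}{4} - (\operatorname{atan}{\left(\frac{3}{2} \right)} + \frac{5 \cos{\left(\frac{1}{6} \right)}}{4}) = 1.
So G(u) = \frac{5 \cos{\left(\frac{u^{2}}{2} + \frac{2 u}{3} \right)}}{4} - \operatorname{atan}{\left(\frac{3 u}{2} \right)} + 1.
Check: d/du[\frac{5 \cos{\left(\frac{u^{2}}{2} + \frac{2 u}{3} \right)}}{4} - \operatorname{atan}{\left(\frac{3 u}{2} \right)} + 1] = \frac{- 135 u^{3} \sin{\left(\frac{u^{2}}{2} + \frac{2 u}{3} \right)} - 90 u^{2} \sin{\left(\frac{u^{2}}{2} + \frac{2 u}{3} \right)} - 60 u \sin{\left(\frac{u^{2}}{2} + \frac{2 u}{3} \right)} - 40 \sin{\left(\frac{u^{2}}{2} + \frac{2 u}{3} \right)} - 72}{108 u^{2} + 48} = G'(u).

G(u) = \frac{5 \cos{\left(\frac{u^{2}}{2} + \frac{2 u}{3} \right)}}{4} - \operatorname{atan}{\left(\frac{3 u}{2} \right)} + 1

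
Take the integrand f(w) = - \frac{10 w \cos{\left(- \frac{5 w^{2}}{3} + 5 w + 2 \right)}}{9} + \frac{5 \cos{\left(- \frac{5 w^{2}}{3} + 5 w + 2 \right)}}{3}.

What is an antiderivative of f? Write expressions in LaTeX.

An antiderivative is F(w) = \frac{\sin{\left(- \frac{5 w^{2}}{3} + 5 w + 2 \right)}}{3}.

f matches the chain-rule pattern g'(h)*h' with inner function h(w) = - \frac{5 w^{2}}{3} + 5 w + 2; substituting u = h(w) collapses the integral.
Check: d/dw[\frac{\sin{\left(- \frac{5 w^{2}}{3} + 5 w + 2 \right)}}{3}] = - \frac{10 w \cos{\left(- \frac{5 w^{2}}{3} + 5 w + 2 \right)}}{9} + \frac{5 \cos{\left(- \frac{5 w^{2}}{3} + 5 w + 2 \right)}}{3} = f(w).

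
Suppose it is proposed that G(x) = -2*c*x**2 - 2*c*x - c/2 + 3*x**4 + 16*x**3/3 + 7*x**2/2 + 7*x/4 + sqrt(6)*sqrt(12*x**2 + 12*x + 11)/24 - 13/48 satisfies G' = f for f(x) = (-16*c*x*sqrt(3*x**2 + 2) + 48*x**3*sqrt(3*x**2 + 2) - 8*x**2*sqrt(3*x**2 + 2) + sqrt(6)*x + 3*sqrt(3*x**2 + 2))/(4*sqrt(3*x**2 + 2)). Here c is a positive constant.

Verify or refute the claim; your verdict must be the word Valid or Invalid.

Invalid: d/dx[G] - f = (-8*c*sqrt(3*x**2 + 2)*sqrt(12*x**2 + 12*x + 11) + 72*x**2*sqrt(3*x**2 + 2)*sqrt(12*x**2 + 12*x + 11) + 28*x*sqrt(3*x**2 + 2)*sqrt(12*x**2 + 12*x + 11) + 2*sqrt(6)*x*sqrt(3*x**2 + 2) - sqrt(6)*x*sqrt(12*x**2 + 12*x + 11) + 4*sqrt(3*x**2 + 2)*sqrt(12*x**2 + 12*x + 11) + sqrt(6)*sqrt(3*x**2 + 2))/(4*sqrt(3*x**2 + 2)*sqrt(12*x**2 + 12*x + 11)), which is not 0.

d/dx[G] = (-16*c*x*sqrt(12*x**2 + 12*x + 11) - 8*c*sqrt(12*x**2 + 12*x + 11) + 48*x**3*sqrt(12*x**2 + 12*x + 11) + 64*x**2*sqrt(12*x**2 + 12*x + 11) + 28*x*sqrt(12*x**2 + 12*x + 11) + 2*sqrt(6)*x + 7*sqrt(12*x**2 + 12*x + 11) + sqrt(6))/(4*sqrt(12*x**2 + 12*x + 11))
d/dx[G] - f(x) = (-8*c*sqrt(3*x**2 + 2)*sqrt(12*x**2 + 12*x + 11) + 72*x**2*sqrt(3*x**2 + 2)*sqrt(12*x**2 + 12*x + 11) + 28*x*sqrt(3*x**2 + 2)*sqrt(12*x**2 + 12*x + 11) + 2*sqrt(6)*x*sqrt(3*x**2 + 2) - sqrt(6)*x*sqrt(12*x**2 + 12*x + 11) + 4*sqrt(3*x**2 + 2)*sqrt(12*x**2 + 12*x + 11) + sqrt(6)*sqrt(3*x**2 + 2))/(4*sqrt(3*x**2 + 2)*sqrt(12*x**2 + 12*x + 11)) != 0.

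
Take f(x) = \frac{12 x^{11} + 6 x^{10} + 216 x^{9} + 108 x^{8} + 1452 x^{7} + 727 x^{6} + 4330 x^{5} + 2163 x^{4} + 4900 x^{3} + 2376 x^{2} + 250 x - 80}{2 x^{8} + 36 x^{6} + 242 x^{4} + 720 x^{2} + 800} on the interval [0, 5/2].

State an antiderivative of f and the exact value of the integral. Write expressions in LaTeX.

Any candidate F(x) must reproduce f(x) exactly when differentiated.
F(x) = \frac{3 x^{4}}{2} + x^{3} - \frac{x}{2 x^{2} + 10} - \frac{5}{2 x^{2} + 8} is an antiderivative of f.
Check: d/dx[\frac{3 x^{4}}{2} + x^{3} - \frac{x}{2 x^{2} + 10} - \frac{5}{2 x^{2} + 8}] = \frac{12 x^{11} + 6 x^{10} + 216 x^{9} + 108 x^{8} + 1452 x^{7} + 727 x^{6} + 4330 x^{5} + 2163 x^{4} + 4900 x^{3} + 2376 x^{2} + 250 x - 80}{2 x^{8} + 36 x^{6} + 242 x^{4} + 720 x^{2} + 800} = f(x).
F(5/2) = \frac{872183}{11808}; F(0) = - \frac{5}{8}.
Integral = F(5/2) - F(0) = \frac{879563}{11808}.

Antiderivative: F(x) = \frac{3 x^{4}}{2} + x^{3} - \frac{x}{2 x^{2} + 10} - \frac{5}{2 x^{2} + 8}; value = \frac{879563}{11808}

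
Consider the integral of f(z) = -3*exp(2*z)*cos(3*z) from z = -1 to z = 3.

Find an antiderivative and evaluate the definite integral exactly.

Antiderivative: F(z) = -9*exp(2*z)*sin(3*z)/13 - 6*exp(2*z)*cos(3*z)/13; value = -9*exp(6)*sin(9)/13 + 6*exp(-2)*cos(3)/13 - 9*exp(-2)*sin(3)/13 - 6*exp(6)*cos(9)/13

Any candidate F(z) must reproduce f(z) exactly when differentiated.
F(z) = -9*exp(2*z)*sin(3*z)/13 - 6*exp(2*z)*cos(3*z)/13 is an antiderivative of f.
Check: d/dz[-9*exp(2*z)*sin(3*z)/13 - 6*exp(2*z)*cos(3*z)/13] = -3*exp(2*z)*cos(3*z) = f(z).
F(3) = -9*exp(6)*sin(9)/13 - 6*exp(6)*cos(9)/13; F(-1) = 9*exp(-2)*sin(3)/13 - 6*exp(-2)*cos(3)/13.
Integral = F(3) - F(-1) = -9*exp(6)*sin(9)/13 + 6*exp(-2)*cos(3)/13 - 9*exp(-2)*sin(3)/13 - 6*exp(6)*cos(9)/13.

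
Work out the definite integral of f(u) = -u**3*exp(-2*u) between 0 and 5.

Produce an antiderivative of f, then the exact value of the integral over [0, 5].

Antiderivative: F(u) = (4*u**3 + 6*u**2 + 6*u + 3)*exp(-2*u)/8; value = -3/8 + 683*exp(-10)/8

Recognize the product-rule pattern: f = v'r + vr' with v = u**3/2 + 3*u**2/4 + 3*u/4 + 3/8, r = exp(-2*u), so integration by parts undoes it.
F(u) = (4*u**3 + 6*u**2 + 6*u + 3)*exp(-2*u)/8 is an antiderivative of f.
Check: d/du[(4*u**3 + 6*u**2 + 6*u + 3)*exp(-2*u)/8] = -u**3*exp(-2*u) = f(u).
F(5) = 683*exp(-10)/8; F(0) = 3/8.
Integral = F(5) - F(0) = -3/8 + 683*exp(-10)/8.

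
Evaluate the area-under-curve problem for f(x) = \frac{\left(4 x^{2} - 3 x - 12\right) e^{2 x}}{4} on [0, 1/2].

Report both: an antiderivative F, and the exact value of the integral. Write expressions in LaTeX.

Recognize the product-rule pattern: f = u'v + uv' with u = \frac{x^{2}}{2} - \frac{7 x}{8} - \frac{17}{16}, v = e^{2 x}, so integration by parts undoes it.
F(x) = \frac{x^{2} e^{2 x}}{2} - \frac{7 x e^{2 x}}{8} - \frac{17 e^{2 x}}{16} is an antiderivative of f.
Check: d/dx[\frac{x^{2} e^{2 x}}{2} - \frac{7 x e^{2 x}}{8} - \frac{17 e^{2 x}}{16}] = x^{2} e^{2 x} - \frac{3 x e^{2 x}}{4} - 3 e^{2 x}, which equals f(x).
F(1/2) = - \frac{11 e}{8}; F(0) = - \frac{17}{16}.
Integral = F(1/2) - F(0) = \frac{17}{16} - \frac{11 e}{8}.

Antiderivative: F(x) = \frac{x^{2} e^{2 x}}{2} - \frac{7 x e^{2 x}}{8} - \frac{17 e^{2 x}}{16}; value = \frac{17}{16} - \frac{11 e}{8}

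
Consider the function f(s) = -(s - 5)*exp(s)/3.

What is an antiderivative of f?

f has the shape u'v + uv' for u = 2 - s/3 and v = exp(s) — it is the derivative of the product u*v.
Check: d/ds[(6 - s)*exp(s)/3] = -s*exp(s)/3 + 5*exp(s)/3, which equals f(s).

An antiderivative is F(s) = (6 - s)*exp(s)/3.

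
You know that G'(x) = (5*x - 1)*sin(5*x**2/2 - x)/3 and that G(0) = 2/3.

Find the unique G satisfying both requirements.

G(x) = (3 - cos(5*x**2/2 - x))/3

The substitution u = 5*x**2/2 - x works: G'(x) is exactly (dG/du)*(du/dx) for that inner function.
A general antiderivative is -cos(5*x**2/2 - x)/3 + C.
The condition gives C = 2/3 - (-1/3) = 1.
So G(x) = (3 - cos(5*x**2/2 - x))/3.
Check: d/dx[(3 - cos(5*x**2/2 - x))/3] = 5*x*sin(5*x**2/2 - x)/3 - sin(5*x**2/2 - x)/3, which equals G'(x).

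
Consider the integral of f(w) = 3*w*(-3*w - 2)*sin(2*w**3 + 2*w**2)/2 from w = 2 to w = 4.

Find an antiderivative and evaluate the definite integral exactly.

f matches the chain-rule pattern g'(h)*h' with inner function h(w) = 2*w**3 + 2*w**2; substituting u = h(w) collapses the integral.
F(w) = 3*cos(2*w**3 + 2*w**2)/4 is an antiderivative of f.
Check: d/dw[3*cos(2*w**3 + 2*w**2)/4] = -9*w**2*sin(2*w**3 + 2*w**2)/2 - 3*w*sin(2*w**3 + 2*w**2), which equals f(w).
F(4) = 3*cos(160)/4; F(2) = 3*cos(24)/4.
Integral = F(4) - F(2) = 3*cos(160)/4 - 3*cos(24)/4.

Antiderivative: F(w) = 3*cos(2*w**3 + 2*w**2)/4; value = 3*cos(160)/4 - 3*cos(24)/4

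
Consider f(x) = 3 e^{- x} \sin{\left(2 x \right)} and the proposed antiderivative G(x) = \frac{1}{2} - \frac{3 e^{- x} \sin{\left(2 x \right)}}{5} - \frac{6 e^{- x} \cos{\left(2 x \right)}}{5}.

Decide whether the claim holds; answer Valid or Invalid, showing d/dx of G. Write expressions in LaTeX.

d/dx[G] = 3 e^{- x} \sin{\left(2 x \right)}
This equals f(x) exactly, so the claim holds.

Valid - the claim checks out under differentiation.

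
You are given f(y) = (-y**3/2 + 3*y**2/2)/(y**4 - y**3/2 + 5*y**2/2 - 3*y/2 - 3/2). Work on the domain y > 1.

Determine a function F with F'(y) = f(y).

Factor the denominator ((y - 1)*(2*y + 1)*(y**2 + 3)) and decompose: f = -3*(5*y - 9)/(26*(y**2 + 3)) - 7/(39*(2*y + 1)) + 1/(6*(y - 1)); each piece integrates to a log, atan, or power term.
Check: d/dy[(26*log(y - 1) - 14*log(y + 1/2) - 45*log(y**2 + 3) + 54*sqrt(3)*atan(sqrt(3)*y/3))/156] = (-y**3 + 3*y**2)/(2*y**4 - y**3 + 5*y**2 - 3*y - 3), which equals f(y).

An antiderivative is F(y) = (26*log(y - 1) - 14*log(y + 1/2) - 45*log(y**2 + 3) + 54*sqrt(3)*atan(sqrt(3)*y/3))/156.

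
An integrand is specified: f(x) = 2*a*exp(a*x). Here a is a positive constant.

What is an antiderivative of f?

An antiderivative is F(x) = 2*exp(a*x).

Any candidate F(x) must reproduce f(x) exactly when differentiated.
Check: d/dx[2*exp(a*x)] = 2*a*exp(a*x) = f(x).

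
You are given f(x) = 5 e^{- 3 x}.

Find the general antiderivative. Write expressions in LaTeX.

An antiderivative F(x) passes only if d/dx[F] lands on f(x) exactly.
Check: d/dx[- \frac{5 e^{- 3 x}}{3}] = 5 e^{- 3 x} = f(x).

F(x) = - \frac{5 e^{- 3 x}}{3} + C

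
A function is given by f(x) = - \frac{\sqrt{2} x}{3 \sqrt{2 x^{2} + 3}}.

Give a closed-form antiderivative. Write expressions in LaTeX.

An antiderivative is F(x) = - \frac{\sqrt{2} \sqrt{2 x^{2} + 3}}{6}.

The substitution u = x^{2} + \frac{3}{2} works: f is exactly (dF/du)*(du/dx) for that inner function.
Check: d/dx[- \frac{\sqrt{2} \sqrt{2 x^{2} + 3}}{6}] = - \frac{\sqrt{2} x}{3 \sqrt{2 x^{2} + 3}} = f(x).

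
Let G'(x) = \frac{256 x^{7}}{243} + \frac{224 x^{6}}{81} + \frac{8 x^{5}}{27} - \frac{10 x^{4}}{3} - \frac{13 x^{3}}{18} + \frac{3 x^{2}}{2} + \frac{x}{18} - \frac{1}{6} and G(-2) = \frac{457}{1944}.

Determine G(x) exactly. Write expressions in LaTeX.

G(x) = \frac{2 \left(- \frac{2 x^{2}}{3} - \frac{x}{2} + \frac{1}{2}\right)^{4}}{3} - 1

G'(x) matches the chain-rule pattern g'(h)*h' with inner function h(x) = - \frac{2 x^{2}}{3} - \frac{x}{2} + \frac{1}{2}; substituting u = h(x) collapses the integral.
A general antiderivative is \frac{2 \left(- \frac{2 x^{2}}{3} - \frac{x}{2} + \frac{1}{2}\right)^{4}}{3} + C.
The condition gives C = \frac{457}{1944} - (\frac{2401}{1944}) = -1.
So G(x) = \frac{2 \left(- \frac{2 x^{2}}{3} - \frac{x}{2} + \frac{1}{2}\right)^{4}}{3} - 1.
Check: d/dx[\frac{2 \left(- \frac{2 x^{2}}{3} - \frac{x}{2} + \frac{1}{2}\right)^{4}}{3} - 1] = \frac{256 x^{7}}{243} + \frac{224 x^{6}}{81} + \frac{8 x^{5}}{27} - \frac{10 x^{4}}{3} - \frac{13 x^{3}}{18} + \frac{3 x^{2}}{2} + \frac{x}{18} - \frac{1}{6} = G'(x).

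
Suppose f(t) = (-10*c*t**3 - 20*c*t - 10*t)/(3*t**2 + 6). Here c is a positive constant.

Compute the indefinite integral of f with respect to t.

F(t) = -5*c*t**2/3 - 5*log(2*t**2 + 4)/3 + C

Recover f(t) by differentiating a candidate F(t); any mismatch rules it out.
Check: d/dt[-5*c*t**2/3 - 5*log(2*t**2 + 4)/3] = (-10*c*t**3 - 20*c*t - 10*t)/(3*t**2 + 6) = f(t).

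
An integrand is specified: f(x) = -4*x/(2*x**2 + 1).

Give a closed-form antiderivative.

An antiderivative is F(x) = -log(2*x**2 + 1).

The substitution u = 2*x**2 + 1 works: f is exactly (dF/du)*(du/dx) for that inner function.
Check: d/dx[-log(2*x**2 + 1)] = -4*x/(2*x**2 + 1) = f(x).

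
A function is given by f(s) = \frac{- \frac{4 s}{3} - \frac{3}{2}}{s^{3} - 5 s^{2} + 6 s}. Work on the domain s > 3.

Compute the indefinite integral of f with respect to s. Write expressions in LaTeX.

Factor the denominator (6 s \left(s - 3\right) \left(s - 2\right)) and decompose: f = \frac{25}{12 \left(s - 2\right)} - \frac{11}{6 \left(s - 3\right)} - \frac{1}{4 s}; each piece integrates to a log, atan, or power term.
Check: d/ds[- \frac{\log{\left(s \right)}}{4} - \frac{11 \log{\left(s - 3 \right)}}{6} + \frac{25 \log{\left(s - 2 \right)}}{12}] = \frac{- 8 s - 9}{6 s^{3} - 30 s^{2} + 36 s}, which equals f(s).

F(s) = - \frac{\log{\left(s \right)}}{4} - \frac{11 \log{\left(s - 3 \right)}}{6} + \frac{25 \log{\left(s - 2 \right)}}{12} + C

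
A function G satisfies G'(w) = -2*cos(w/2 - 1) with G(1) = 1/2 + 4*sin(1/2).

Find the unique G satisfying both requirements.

A first test for any G(w): its w-derivative must equal the given G'(w).
A general antiderivative is -4*sin(w/2 - 1) + C.
The condition gives C = 1/2 + 4*sin(1/2) - (4*sin(1/2)) = 1/2.
So G(w) = 1/2 - 4*sin(w/2 - 1).
Check: d/dw[1/2 - 4*sin(w/2 - 1)] = -2*cos(w/2 - 1) = G'(w).

G(w) = 1/2 - 4*sin(w/2 - 1)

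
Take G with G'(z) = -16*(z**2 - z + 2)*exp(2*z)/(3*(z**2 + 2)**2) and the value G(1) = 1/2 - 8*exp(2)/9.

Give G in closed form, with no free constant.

G(z) = 1/2 - 4*exp(2*z)/(3*z**2/2 + 3)

Recognize the product-rule pattern: G'(z) = u'v + uv' with u = -4/(3*z**2/2 + 3), v = exp(2*z), so integration by parts undoes it.
A general antiderivative is -4*exp(2*z)/(3*z**2/2 + 3) + C.
The condition gives C = 1/2 - 8*exp(2)/9 - (-8*exp(2)/9) = 1/2.
So G(z) = 1/2 - 4*exp(2*z)/(3*z**2/2 + 3).
Check: d/dz[1/2 - 4*exp(2*z)/(3*z**2/2 + 3)] = (-16*z**2*exp(2*z) + 16*z*exp(2*z) - 32*exp(2*z))/(3*z**4 + 12*z**2 + 12), which equals G'(z).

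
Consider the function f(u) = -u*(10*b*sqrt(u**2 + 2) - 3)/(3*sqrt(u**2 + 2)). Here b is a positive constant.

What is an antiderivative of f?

A first test for any F(u): its u-derivative must equal f(u) identically.
Check: d/du[-5*b*u**2/3 + sqrt(u**2 + 2)] = (-10*b*u*sqrt(u**2 + 2) + 3*u)/(3*sqrt(u**2 + 2)), which equals f(u).

An antiderivative is F(u) = -5*b*u**2/3 + sqrt(u**2 + 2).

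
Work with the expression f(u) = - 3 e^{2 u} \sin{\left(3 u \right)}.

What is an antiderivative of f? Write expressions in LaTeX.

A first test for any F(u): its u-derivative must equal f(u) identically.
Check: d/du[- \frac{6 e^{2 u} \sin{\left(3 u \right)}}{13} + \frac{9 e^{2 u} \cos{\left(3 u \right)}}{13}] = - 3 e^{2 u} \sin{\left(3 u \right)} = f(u).

An antiderivative is F(u) = - \frac{6 e^{2 u} \sin{\left(3 u \right)}}{13} + \frac{9 e^{2 u} \cos{\left(3 u \right)}}{13}.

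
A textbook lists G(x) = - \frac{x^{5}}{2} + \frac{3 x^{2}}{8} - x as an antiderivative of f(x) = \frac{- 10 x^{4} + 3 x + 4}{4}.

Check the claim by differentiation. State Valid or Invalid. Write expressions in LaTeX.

d/dx[G] = - \frac{5 x^{4}}{2} + \frac{3 x}{4} - 1
d/dx[G] - f(x) = -2 != 0.

Invalid: d/dx[G] - f = -2, which is not 0.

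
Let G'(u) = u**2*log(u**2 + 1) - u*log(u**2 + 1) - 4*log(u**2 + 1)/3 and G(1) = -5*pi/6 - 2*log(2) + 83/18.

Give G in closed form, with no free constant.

Integrate term by term and add the pieces.
A general antiderivative is -2*u**3/9 + u**2/2 + 10*u/3 + (u**3/3 - u**2/2 - 4*u/3)*log(u**2 + 1) - log(u**2 + 1)/2 - 10*atan(u)/3 + C.
The condition gives C = -5*pi/6 - 2*log(2) + 83/18 - (-5*pi/6 - 2*log(2) + 65/18) = 1.
So G(u) = u**3*log(u**2 + 1)/3 - 2*u**3/9 - u**2*log(u**2 + 1)/2 + u**2/2 - 4*u*log(u**2 + 1)/3 + 10*u/3 - log(u**2 + 1)/2 - 10*atan(u)/3 + 1.
Check: d/du[u**3*log(u**2 + 1)/3 - 2*u**3/9 - u**2*log(u**2 + 1)/2 + u**2/2 - 4*u*log(u**2 + 1)/3 + 10*u/3 - log(u**2 + 1)/2 - 10*atan(u)/3 + 1] = u**2*log(u**2 + 1) - u*log(u**2 + 1) - 4*log(u**2 + 1)/3 = G'(u).

G(u) = u**3*log(u**2 + 1)/3 - 2*u**3/9 - u**2*log(u**2 + 1)/2 + u**2/2 - 4*u*log(u**2 + 1)/3 + 10*u/3 - log(u**2 + 1)/2 - 10*atan(u)/3 + 1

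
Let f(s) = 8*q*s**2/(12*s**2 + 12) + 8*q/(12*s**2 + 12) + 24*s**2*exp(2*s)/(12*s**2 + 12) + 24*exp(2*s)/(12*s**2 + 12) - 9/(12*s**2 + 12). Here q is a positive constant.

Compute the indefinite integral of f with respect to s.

F(s) = (8*q*s + 12*exp(2*s) - 9*atan(s))/12 + C

The integrand splits into summands that can be handled one at a time.
Check: d/ds[(8*q*s + 12*exp(2*s) - 9*atan(s))/12] = (8*q*s**2 + 8*q + 24*s**2*exp(2*s) + 24*exp(2*s) - 9)/(12*s**2 + 12), which equals f(s).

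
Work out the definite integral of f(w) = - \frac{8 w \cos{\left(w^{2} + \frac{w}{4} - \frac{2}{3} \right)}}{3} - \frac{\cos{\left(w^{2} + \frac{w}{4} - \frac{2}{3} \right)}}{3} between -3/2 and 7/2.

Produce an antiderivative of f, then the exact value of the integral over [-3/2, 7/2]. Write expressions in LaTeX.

Antiderivative: F(w) = - \frac{4 \sin{\left(w^{2} + \frac{w}{4} - \frac{2}{3} \right)}}{3}; value = - \frac{4 \sin{\left(\frac{299}{24} \right)}}{3} + \frac{4 \sin{\left(\frac{29}{24} \right)}}{3}

f matches the chain-rule pattern g'(h)*h' with inner function h(w) = w^{2} + \frac{w}{4} - \frac{2}{3}; substituting u = h(w) collapses the integral.
F(w) = - \frac{4 \sin{\left(w^{2} + \frac{w}{4} - \frac{2}{3} \right)}}{3} is an antiderivative of f.
Check: d/dw[- \frac{4 \sin{\left(w^{2} + \frac{w}{4} - \frac{2}{3} \right)}}{3}] = - \frac{8 w \cos{\left(w^{2} + \frac{w}{4} - \frac{2}{3} \right)}}{3} - \frac{\cos{\left(w^{2} + \frac{w}{4} - \frac{2}{3} \right)}}{3} = f(w).
F(7/2) = - \frac{4 \sin{\left(\frac{299}{24} \right)}}{3}; F(-3/2) = - \frac{4 \sin{\left(\frac{29}{24} \right)}}{3}.
Integral = F(7/2) - F(-3/2) = - \frac{4 \sin{\left(\frac{299}{24} \right)}}{3} + \frac{4 \sin{\left(\frac{29}{24} \right)}}{3}.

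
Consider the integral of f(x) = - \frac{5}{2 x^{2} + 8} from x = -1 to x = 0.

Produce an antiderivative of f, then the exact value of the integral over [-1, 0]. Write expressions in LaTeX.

For F(x) to be correct the identity F'(x) - f(x) = 0 must hold.
F(x) = - \frac{5 \operatorname{atan}{\left(\frac{x}{2} \right)}}{4} is an antiderivative of f.
Check: d/dx[- \frac{5 \operatorname{atan}{\left(\frac{x}{2} \right)}}{4}] = - \frac{5}{2 x^{2} + 8} = f(x).
F(0) = 0; F(-1) = \frac{5 \operatorname{atan}{\left(\frac{1}{2} \right)}}{4}.
Integral = F(0) - F(-1) = - \frac{5 \operatorname{atan}{\left(\frac{1}{2} \right)}}{4}.

Antiderivative: F(x) = - \frac{5 \operatorname{atan}{\left(\frac{x}{2} \right)}}{4}; value = - \frac{5 \operatorname{atan}{\left(\frac{1}{2} \right)}}{4}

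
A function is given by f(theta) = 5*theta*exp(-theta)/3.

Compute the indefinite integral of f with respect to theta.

f has the shape u'v + uv' for u = -5*theta/3 - 5/3 and v = exp(-theta) — it is the derivative of the product u*v.
Check: d/dtheta[5*(-theta - 1)*exp(-theta)/3] = 5*theta*exp(-theta)/3 = f(theta).

F(theta) = 5*(-theta - 1)*exp(-theta)/3 + C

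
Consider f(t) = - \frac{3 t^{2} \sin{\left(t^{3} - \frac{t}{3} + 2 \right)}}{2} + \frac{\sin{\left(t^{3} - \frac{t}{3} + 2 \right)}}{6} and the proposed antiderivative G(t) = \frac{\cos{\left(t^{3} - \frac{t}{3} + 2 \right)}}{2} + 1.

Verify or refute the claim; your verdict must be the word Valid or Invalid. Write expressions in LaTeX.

d/dt[G] = - \frac{3 t^{2} \sin{\left(t^{3} - \frac{t}{3} + 2 \right)}}{2} + \frac{\sin{\left(t^{3} - \frac{t}{3} + 2 \right)}}{6}
This equals f(t) exactly, so the claim holds.

Valid: G'(t) = f(t).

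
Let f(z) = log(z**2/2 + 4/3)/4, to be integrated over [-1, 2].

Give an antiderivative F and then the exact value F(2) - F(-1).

Antiderivative: F(z) = z*log(z**2/2 + 4/3)/4 - z/2 + sqrt(6)*atan(sqrt(6)*z/4)/3; value = -3/2 + log(11/6)/4 + sqrt(6)*atan(sqrt(6)/4)/3 + log(10/3)/2 + sqrt(6)*atan(sqrt(6)/2)/3

A candidate is checked by its d/dz: the result must match f(z).
F(z) = z*log(z**2/2 + 4/3)/4 - z/2 + sqrt(6)*atan(sqrt(6)*z/4)/3 is an antiderivative of f.
Check: d/dz[z*log(z**2/2 + 4/3)/4 - z/2 + sqrt(6)*atan(sqrt(6)*z/4)/3] = log(3*z**2 + 8)/4 - log(6)/4, which equals f(z).
F(2) = -1 + log(10/3)/2 + sqrt(6)*atan(sqrt(6)/2)/3; F(-1) = -sqrt(6)*atan(sqrt(6)/4)/3 - log(11/6)/4 + 1/2.
Integral = F(2) - F(-1) = -3/2 + log(11/6)/4 + sqrt(6)*atan(sqrt(6)/4)/3 + log(10/3)/2 + sqrt(6)*atan(sqrt(6)/2)/3.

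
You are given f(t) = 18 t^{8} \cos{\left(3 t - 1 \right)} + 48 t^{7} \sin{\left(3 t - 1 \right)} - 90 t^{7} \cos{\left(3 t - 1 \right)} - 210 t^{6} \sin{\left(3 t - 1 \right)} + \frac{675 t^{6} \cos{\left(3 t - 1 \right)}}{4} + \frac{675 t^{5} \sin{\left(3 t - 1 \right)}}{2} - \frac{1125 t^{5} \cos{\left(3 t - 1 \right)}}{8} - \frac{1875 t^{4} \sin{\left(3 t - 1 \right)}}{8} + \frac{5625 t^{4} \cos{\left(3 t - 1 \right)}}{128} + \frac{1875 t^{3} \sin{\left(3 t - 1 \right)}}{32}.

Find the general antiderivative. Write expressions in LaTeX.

F(t) = \frac{3 t^{4} \left(4 t - 5\right)^{4} \sin{\left(3 t - 1 \right)}}{128} + C

Recognize the product-rule pattern: f = u'v + uv' with u = 6 \left(t^{2} - \frac{5 t}{4}\right)^{4}, v = \sin{\left(3 t - 1 \right)}, so integration by parts undoes it.
Check: d/dt[\frac{3 t^{4} \left(4 t - 5\right)^{4} \sin{\left(3 t - 1 \right)}}{128}] = 18 t^{8} \cos{\left(3 t - 1 \right)} + 48 t^{7} \sin{\left(3 t - 1 \right)} - 90 t^{7} \cos{\left(3 t - 1 \right)} - 210 t^{6} \sin{\left(3 t - 1 \right)} + \frac{675 t^{6} \cos{\left(3 t - 1 \right)}}{4} + \frac{675 t^{5} \sin{\left(3 t - 1 \right)}}{2} - \frac{1125 t^{5} \cos{\left(3 t - 1 \right)}}{8} - \frac{1875 t^{4} \sin{\left(3 t - 1 \right)}}{8} + \frac{5625 t^{4} \cos{\left(3 t - 1 \right)}}{128} + \frac{1875 t^{3} \sin{\left(3 t - 1 \right)}}{32} = f(t).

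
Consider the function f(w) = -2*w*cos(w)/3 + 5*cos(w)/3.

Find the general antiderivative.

F(w) = -(2*w*sin(w) - 5*sin(w) + 2*cos(w))/3 + C

Integrate term by term and add the pieces.
Check: d/dw[-(2*w*sin(w) - 5*sin(w) + 2*cos(w))/3] = -2*w*cos(w)/3 + 5*cos(w)/3 = f(w).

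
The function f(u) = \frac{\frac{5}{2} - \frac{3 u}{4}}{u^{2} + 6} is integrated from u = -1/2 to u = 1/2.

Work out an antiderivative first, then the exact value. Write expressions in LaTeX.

Antiderivative: F(u) = \frac{- 9 \log{\left(u^{2} + 6 \right)} + 10 \sqrt{6} \operatorname{atan}{\left(\frac{\sqrt{6} u}{6} \right)}}{24}; value = \frac{5 \sqrt{6} \operatorname{atan}{\left(\frac{\sqrt{6}}{12} \right)}}{6}

For F(u) to be correct the identity F'(u) - f(u) = 0 must hold.
F(u) = \frac{- 9 \log{\left(u^{2} + 6 \right)} + 10 \sqrt{6} \operatorname{atan}{\left(\frac{\sqrt{6} u}{6} \right)}}{24} is an antiderivative of f.
Check: d/du[\frac{- 9 \log{\left(u^{2} + 6 \right)} + 10 \sqrt{6} \operatorname{atan}{\left(\frac{\sqrt{6} u}{6} \right)}}{24}] = \frac{10 - 3 u}{4 u^{2} + 24}, which equals f(u).
F(1/2) = - \frac{3 \log{\left(\frac{25}{4} \right)}}{8} + \frac{5 \sqrt{6} \operatorname{atan}{\left(\frac{\sqrt{6}}{12} \right)}}{12}; F(-1/2) = - \frac{3 \log{\left(\frac{25}{4} \right)}}{8} - \frac{5 \sqrt{6} \operatorname{atan}{\left(\frac{\sqrt{6}}{12} \right)}}{12}.
Integral = F(1/2) - F(-1/2) = \frac{5 \sqrt{6} \operatorname{atan}{\left(\frac{\sqrt{6}}{12} \right)}}{6}.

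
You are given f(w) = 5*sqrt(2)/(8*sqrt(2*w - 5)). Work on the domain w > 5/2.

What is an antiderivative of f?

Whatever form F(w) takes, F'(w) = f(w) is non-negotiable.
Check: d/dw[5*sqrt(2)*sqrt(2*w - 5)/8] = 5*sqrt(2)/(8*sqrt(2*w - 5)) = f(w).

An antiderivative is F(w) = 5*sqrt(2)*sqrt(2*w - 5)/8.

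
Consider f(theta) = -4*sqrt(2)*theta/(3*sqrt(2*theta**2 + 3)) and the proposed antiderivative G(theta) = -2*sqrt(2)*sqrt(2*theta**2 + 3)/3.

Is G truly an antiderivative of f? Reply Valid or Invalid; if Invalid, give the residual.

d/dtheta[G] = -4*sqrt(2)*theta/(3*sqrt(2*theta**2 + 3))
This equals f(theta) exactly, so the claim holds.

Valid. The derivative of G reproduces f.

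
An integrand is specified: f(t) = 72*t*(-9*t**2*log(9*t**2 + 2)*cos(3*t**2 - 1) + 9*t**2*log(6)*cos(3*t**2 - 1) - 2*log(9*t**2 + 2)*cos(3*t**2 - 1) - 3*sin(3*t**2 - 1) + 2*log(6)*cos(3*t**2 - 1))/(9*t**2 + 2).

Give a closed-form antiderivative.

Recognize the product-rule pattern: f = u'v + uv' with u = -12*log(3*t**2/2 + 1/3), v = sin(3*t**2 - 1), so integration by parts undoes it.
Check: d/dt[-12*log(3*t**2/2 + 1/3)*sin(3*t**2 - 1)] = (-648*t**3*log(9*t**2 + 2)*cos(3*t**2 - 1) + 648*t**3*log(6)*cos(3*t**2 - 1) - 144*t*log(9*t**2 + 2)*cos(3*t**2 - 1) - 216*t*sin(3*t**2 - 1) + 144*t*log(6)*cos(3*t**2 - 1))/(9*t**2 + 2), which equals f(t).

An antiderivative is F(t) = -12*log(3*t**2/2 + 1/3)*sin(3*t**2 - 1).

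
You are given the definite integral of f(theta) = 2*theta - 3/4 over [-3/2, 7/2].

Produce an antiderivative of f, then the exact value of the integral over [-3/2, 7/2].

Antiderivative: F(theta) = theta**2 - 3*theta/4; value = 25/4

A first test for any F(theta): its theta-derivative must equal f(theta) identically.
F(theta) = theta**2 - 3*theta/4 is an antiderivative of f.
Check: d/dtheta[theta**2 - 3*theta/4] = 2*theta - 3/4 = f(theta).
F(7/2) = 77/8; F(-3/2) = 27/8.
Integral = F(7/2) - F(-3/2) = 25/4.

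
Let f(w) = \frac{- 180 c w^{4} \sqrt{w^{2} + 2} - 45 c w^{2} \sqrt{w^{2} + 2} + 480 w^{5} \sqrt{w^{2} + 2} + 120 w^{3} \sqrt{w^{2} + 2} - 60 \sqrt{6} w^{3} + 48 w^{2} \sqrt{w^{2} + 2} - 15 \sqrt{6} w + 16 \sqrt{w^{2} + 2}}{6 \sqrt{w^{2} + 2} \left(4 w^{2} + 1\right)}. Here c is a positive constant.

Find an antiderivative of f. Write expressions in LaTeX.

An antiderivative F(w) passes only if d/dw[F] lands on f(w) exactly.
Check: d/dw[- \frac{5 c w^{3}}{2} + 5 w^{4} + 2 w - 5 \sqrt{\frac{3 w^{2}}{2} + 3} + \frac{\operatorname{atan}{\left(2 w \right)}}{3}] = \frac{- 180 c w^{4} \sqrt{w^{2} + 2} - 45 c w^{2} \sqrt{w^{2} + 2} + 480 w^{5} \sqrt{w^{2} + 2} + 120 w^{3} \sqrt{w^{2} + 2} - 60 \sqrt{6} w^{3} + 48 w^{2} \sqrt{w^{2} + 2} - 15 \sqrt{6} w + 16 \sqrt{w^{2} + 2}}{24 w^{2} \sqrt{w^{2} + 2} + 6 \sqrt{w^{2} + 2}}, which equals f(w).

An antiderivative is F(w) = - \frac{5 c w^{3}}{2} + 5 w^{4} + 2 w - 5 \sqrt{\frac{3 w^{2}}{2} + 3} + \frac{\operatorname{atan}{\left(2 w \right)}}{3}.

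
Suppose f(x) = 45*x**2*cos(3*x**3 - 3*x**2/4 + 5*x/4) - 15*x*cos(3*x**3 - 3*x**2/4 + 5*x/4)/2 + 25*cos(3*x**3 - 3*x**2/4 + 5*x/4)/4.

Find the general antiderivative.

F(x) = 5*sin(3*x**3 - 3*x**2/4 + 5*x/4) + C

The substitution u = 3*x**3 - 3*x**2/4 + 5*x/4 works: f is exactly (dF/du)*(du/dx) for that inner function.
Check: d/dx[5*sin(3*x**3 - 3*x**2/4 + 5*x/4)] = 45*x**2*cos(3*x**3 - 3*x**2/4 + 5*x/4) - 15*x*cos(3*x**3 - 3*x**2/4 + 5*x/4)/2 + 25*cos(3*x**3 - 3*x**2/4 + 5*x/4)/4 = f(x).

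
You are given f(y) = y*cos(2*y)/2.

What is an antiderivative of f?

For F(y) to be correct the identity F'(y) - f(y) = 0 must hold.
Check: d/dy[y*sin(2*y)/4 + cos(2*y)/8] = y*cos(2*y)/2 = f(y).

An antiderivative is F(y) = y*sin(2*y)/4 + cos(2*y)/8.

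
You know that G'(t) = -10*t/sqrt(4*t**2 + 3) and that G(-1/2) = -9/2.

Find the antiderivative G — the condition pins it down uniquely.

G(t) = 1/2 - 5*sqrt(4*t**2 + 3)/2

The substitution u = 4*t**2 + 3 works: G'(t) is exactly (dG/du)*(du/dt) for that inner function.
A general antiderivative is -5*sqrt(4*t**2 + 3)/2 + C.
The condition gives C = -9/2 - (-5) = 1/2.
So G(t) = 1/2 - 5*sqrt(4*t**2 + 3)/2.
Check: d/dt[1/2 - 5*sqrt(4*t**2 + 3)/2] = -10*t/sqrt(4*t**2 + 3) = G'(t).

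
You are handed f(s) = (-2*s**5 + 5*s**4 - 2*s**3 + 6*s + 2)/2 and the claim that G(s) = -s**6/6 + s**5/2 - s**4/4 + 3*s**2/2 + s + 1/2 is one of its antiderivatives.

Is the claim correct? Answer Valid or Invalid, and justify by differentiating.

Valid. The derivative of G reproduces f.

d/ds[G] = -s**5 + 5*s**4/2 - s**3 + 3*s + 1
This equals f(s) exactly, so the claim holds.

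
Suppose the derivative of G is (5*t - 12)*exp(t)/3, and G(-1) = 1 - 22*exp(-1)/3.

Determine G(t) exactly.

Recognize the product-rule pattern: G'(t) = u'v + uv' with u = 5*t/3 - 17/3, v = exp(t), so integration by parts undoes it.
A general antiderivative is (5*t - 17)*exp(t)/3 + C.
The condition gives C = 1 - 22*exp(-1)/3 - (-22*exp(-1)/3) = 1.
So G(t) = 5*t*exp(t)/3 - 17*exp(t)/3 + 1.
Check: d/dt[5*t*exp(t)/3 - 17*exp(t)/3 + 1] = 5*t*exp(t)/3 - 4*exp(t), which equals G'(t).

G(t) = 5*t*exp(t)/3 - 17*exp(t)/3 + 1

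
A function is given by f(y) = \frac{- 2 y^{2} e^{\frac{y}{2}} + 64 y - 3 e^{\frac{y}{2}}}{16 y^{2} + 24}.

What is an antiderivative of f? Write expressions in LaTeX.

Recover f(y) by differentiating a candidate F(y); any mismatch rules it out.
Check: d/dy[- \frac{e^{\frac{y}{2}}}{4} + 2 \log{\left(2 y^{2} + 3 \right)}] = \frac{- 2 y^{2} e^{\frac{y}{2}} + 64 y - 3 e^{\frac{y}{2}}}{16 y^{2} + 24} = f(y).

An antiderivative is F(y) = - \frac{e^{\frac{y}{2}}}{4} + 2 \log{\left(2 y^{2} + 3 \right)}.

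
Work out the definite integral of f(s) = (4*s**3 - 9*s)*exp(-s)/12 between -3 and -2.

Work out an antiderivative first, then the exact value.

Recognize the product-rule pattern: f = u'v + uv' with u = -s**3/3 - s**2 - 5*s/4 - 5/4, v = exp(-s), so integration by parts undoes it.
F(s) = (-4*s**3 - 12*s**2 - 15*s - 15)*exp(-s)/12 is an antiderivative of f.
Check: d/ds[(-4*s**3 - 12*s**2 - 15*s - 15)*exp(-s)/12] = (4*s**3 - 9*s)*exp(-s)/12 = f(s).
F(-2) = -exp(2)/12; F(-3) = 5*exp(3)/2.
Integral = F(-2) - F(-3) = -5*exp(3)/2 - exp(2)/12.

Antiderivative: F(s) = (-4*s**3 - 12*s**2 - 15*s - 15)*exp(-s)/12; value = -5*exp(3)/2 - exp(2)/12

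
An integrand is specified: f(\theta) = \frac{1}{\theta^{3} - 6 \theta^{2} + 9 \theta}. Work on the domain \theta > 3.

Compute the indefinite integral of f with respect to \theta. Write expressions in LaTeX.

Factor the denominator (\theta \left(\theta - 3\right)^{2}) and decompose: f = - \frac{1}{9 \left(\theta - 3\right)} + \frac{1}{3 \left(\theta - 3\right)^{2}} + \frac{1}{9 \theta}; each piece integrates to a log, atan, or power term.
Check: d/d\theta[\frac{\left(\theta - 3\right) \log{\left(\theta \right)} - \left(\theta - 3\right) \log{\left(\theta - 3 \right)} - 3}{9 \left(\theta - 3\right)}] = \frac{1}{\theta^{3} - 6 \theta^{2} + 9 \theta} = f(\theta).

F(\theta) = \frac{\left(\theta - 3\right) \log{\left(\theta \right)} - \left(\theta - 3\right) \log{\left(\theta - 3 \right)} - 3}{9 \left(\theta - 3\right)} + C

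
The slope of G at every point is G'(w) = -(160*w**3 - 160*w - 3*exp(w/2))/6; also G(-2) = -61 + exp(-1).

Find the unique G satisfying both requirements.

G(w) = (-20*(1 - w**2)**2 + 3*exp(w/2) - 3)/3

Whatever form G(w) takes, its d/dw must return the stated G'(w).
A general antiderivative is -5*(2 - 2*w**2)**2/3 + exp(w/2) + C.
The condition gives C = -61 + exp(-1) - (-60 + exp(-1)) = -1.
So G(w) = (-20*(1 - w**2)**2 + 3*exp(w/2) - 3)/3.
Check: d/dw[(-20*(1 - w**2)**2 + 3*exp(w/2) - 3)/3] = -80*w**3/3 + 80*w/3 + exp(w/2)/2, which equals G'(w).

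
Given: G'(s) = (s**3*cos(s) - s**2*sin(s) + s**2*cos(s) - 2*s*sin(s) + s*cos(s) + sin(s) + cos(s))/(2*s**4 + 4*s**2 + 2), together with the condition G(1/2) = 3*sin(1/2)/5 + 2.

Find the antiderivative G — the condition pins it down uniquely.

For G(s) to be correct, d/ds[G] must agree with the stated G'(s) identically.
A general antiderivative is (2*s + 2)*sin(s)/(2*(2*s**2 + 2)) + C.
The condition gives C = 3*sin(1/2)/5 + 2 - (3*sin(1/2)/5) = 2.
So G(s) = (4*s**2 + s*sin(s) + sin(s) + 4)/(2*s**2 + 2).
Check: d/ds[(4*s**2 + s*sin(s) + sin(s) + 4)/(2*s**2 + 2)] = (s**3*cos(s) - s**2*sin(s) + s**2*cos(s) - 2*s*sin(s) + s*cos(s) + sin(s) + cos(s))/(2*s**4 + 4*s**2 + 2) = G'(s).

G(s) = (4*s**2 + s*sin(s) + sin(s) + 4)/(2*s**2 + 2)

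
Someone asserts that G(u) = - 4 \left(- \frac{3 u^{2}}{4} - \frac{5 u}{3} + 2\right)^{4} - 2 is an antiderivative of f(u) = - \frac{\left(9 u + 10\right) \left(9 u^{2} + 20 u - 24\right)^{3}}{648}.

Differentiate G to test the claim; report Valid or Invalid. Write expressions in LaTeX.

Valid. The derivative of G reproduces f.

d/du[G] = - \frac{81 u^{7}}{8} - \frac{315 u^{6}}{4} - 144 u^{5} + \frac{1550 u^{4}}{9} + \frac{37304 u^{3}}{81} - \frac{2480 u^{2}}{9} - \frac{1024 u}{3} + \frac{640}{3}
This equals f(u) exactly, so the claim holds.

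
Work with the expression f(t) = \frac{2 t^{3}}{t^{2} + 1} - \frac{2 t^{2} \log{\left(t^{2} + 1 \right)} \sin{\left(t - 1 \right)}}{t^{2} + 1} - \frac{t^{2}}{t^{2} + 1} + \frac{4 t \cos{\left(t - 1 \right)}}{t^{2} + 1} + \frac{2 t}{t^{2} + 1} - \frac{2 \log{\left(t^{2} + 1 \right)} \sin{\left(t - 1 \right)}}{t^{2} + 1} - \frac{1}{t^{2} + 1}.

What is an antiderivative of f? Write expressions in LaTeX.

An antiderivative is F(t) = t^{2} - t + 2 \log{\left(t^{2} + 1 \right)} \cos{\left(t - 1 \right)}.

The integrand splits into summands that can be handled one at a time.
Check: d/dt[t^{2} - t + 2 \log{\left(t^{2} + 1 \right)} \cos{\left(t - 1 \right)}] = \frac{2 t^{3} - 2 t^{2} \log{\left(t^{2} + 1 \right)} \sin{\left(t - 1 \right)} - t^{2} + 4 t \cos{\left(t - 1 \right)} + 2 t - 2 \log{\left(t^{2} + 1 \right)} \sin{\left(t - 1 \right)} - 1}{t^{2} + 1}, which equals f(t).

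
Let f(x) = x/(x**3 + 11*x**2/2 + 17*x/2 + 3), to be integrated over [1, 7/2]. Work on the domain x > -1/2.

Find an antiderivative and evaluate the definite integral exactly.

Antiderivative: F(x) = -2*log(x + 1/2)/15 + 4*log(x + 2)/3 - 6*log(x + 3)/5; value = -6*log(13/2)/5 - 4*log(3)/3 + 2*log(3/2)/15 + 16*log(4)/15 + 4*log(11/2)/3

The denominator factors as (x + 2)*(x + 3)*(2*x + 1); partial fractions split f into directly integrable pieces: -4/(15*(2*x + 1)) - 6/(5*(x + 3)) + 4/(3*(x + 2)).
F(x) = -2*log(x + 1/2)/15 + 4*log(x + 2)/3 - 6*log(x + 3)/5 is an antiderivative of f.
Check: d/dx[-2*log(x + 1/2)/15 + 4*log(x + 2)/3 - 6*log(x + 3)/5] = 2*x/(2*x**3 + 11*x**2 + 17*x + 6), which equals f(x).
F(7/2) = -6*log(13/2)/5 - 2*log(4)/15 + 4*log(11/2)/3; F(1) = -6*log(4)/5 - 2*log(3/2)/15 + 4*log(3)/3.
Integral = F(7/2) - F(1) = -6*log(13/2)/5 - 4*log(3)/3 + 2*log(3/2)/15 + 16*log(4)/15 + 4*log(11/2)/3.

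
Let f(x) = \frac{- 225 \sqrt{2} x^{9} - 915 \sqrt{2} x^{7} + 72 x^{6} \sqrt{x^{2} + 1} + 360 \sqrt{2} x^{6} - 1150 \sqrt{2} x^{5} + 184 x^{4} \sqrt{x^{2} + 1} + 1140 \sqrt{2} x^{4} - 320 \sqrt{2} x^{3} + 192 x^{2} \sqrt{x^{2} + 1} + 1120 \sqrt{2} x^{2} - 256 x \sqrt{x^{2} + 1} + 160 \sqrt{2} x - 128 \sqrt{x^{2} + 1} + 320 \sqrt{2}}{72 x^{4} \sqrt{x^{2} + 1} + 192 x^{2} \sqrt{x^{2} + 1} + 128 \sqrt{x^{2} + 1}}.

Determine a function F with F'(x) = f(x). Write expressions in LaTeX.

f has the shape u'v + uv' for u = \frac{2 x}{\frac{3 x^{2}}{2} + 2} - \frac{5 \sqrt{2 x^{2} + 2}}{2} and v = \frac{x^{4}}{4} + \frac{x^{2}}{4} - x - 1 — it is the derivative of the product u*v.
Check: d/dx[\left(\frac{2 x}{\frac{3 x^{2}}{2} + 2} - \frac{5 \sqrt{2 x^{2} + 2}}{2}\right) \left(\frac{x^{4}}{4} + \frac{x^{2}}{4} - x - 1\right)] = \frac{- 225 \sqrt{2} x^{9} - 915 \sqrt{2} x^{7} + 72 x^{6} \sqrt{x^{2} + 1} + 360 \sqrt{2} x^{6} - 1150 \sqrt{2} x^{5} + 184 x^{4} \sqrt{x^{2} + 1} + 1140 \sqrt{2} x^{4} - 320 \sqrt{2} x^{3} + 192 x^{2} \sqrt{x^{2} + 1} + 1120 \sqrt{2} x^{2} - 256 x \sqrt{x^{2} + 1} + 160 \sqrt{2} x - 128 \sqrt{x^{2} + 1} + 320 \sqrt{2}}{72 x^{4} \sqrt{x^{2} + 1} + 192 x^{2} \sqrt{x^{2} + 1} + 128 \sqrt{x^{2} + 1}} = f(x).

An antiderivative is F(x) = \left(\frac{2 x}{\frac{3 x^{2}}{2} + 2} - \frac{5 \sqrt{2 x^{2} + 2}}{2}\right) \left(\frac{x^{4}}{4} + \frac{x^{2}}{4} - x - 1\right).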